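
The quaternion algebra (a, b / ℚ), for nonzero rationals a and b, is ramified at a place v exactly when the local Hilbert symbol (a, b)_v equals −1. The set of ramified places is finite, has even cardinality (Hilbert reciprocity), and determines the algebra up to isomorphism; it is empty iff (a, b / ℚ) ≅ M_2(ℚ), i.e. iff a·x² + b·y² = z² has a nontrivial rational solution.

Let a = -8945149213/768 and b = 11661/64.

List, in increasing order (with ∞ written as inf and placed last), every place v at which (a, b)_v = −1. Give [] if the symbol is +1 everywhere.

[3, 7, 19, 23]

Mod squares: a ≡ -1312311, b ≡ 69. Check v ∈ {∞, 2, 3, 7, 11, 13, 19, 23}.
v=13: a=13^3·(≡6), b=13^2·(≡9) mod 13; (6|13)=-1, (9|13)=+1; (−1)^{3·2·6}·(-1)^2·(+1)^3 = +1.
v=23: a=23^1·(≡3), b=23^1·(≡9) mod 23; (3|23)=+1, (9|23)=+1; (−1)^{1·1·11}·(+1)^1·(+1)^1 = -1.
v=3: a=3^-1·(≡2), b=3^1·(≡2) mod 3; (2|3)=-1, (2|3)=-1; (−1)^{-1·1·1}·(-1)^1·(-1)^-1 = -1.
v=19: a=19^1·(≡15), b=19^0·(≡2) mod 19; (15|19)=-1, (2|19)=-1; (−1)^{1·0·9}·(-1)^0·(-1)^1 = -1.
v=∞: -1312311 < 0 and 69 > 0  ⇒  (a,b)_∞ = +1.
v=2: v_2(a)=-8, v_2(b)=-6; units ≡ 1, 5 (mod 8); ε·ε+αω+βω = 0·0+-8·1+-6·0 ≡ 0  ⇒  (a,b)_2 = +1.
v=11: a=11^3·(≡4), b=11^0·(≡5) mod 11; (4|11)=+1, (5|11)=+1; (−1)^{3·0·5}·(+1)^0·(+1)^3 = +1.
v=7: a=7^1·(≡2), b=7^0·(≡6) mod 7; (2|7)=+1, (6|7)=-1; (−1)^{1·0·3}·(+1)^0·(-1)^1 = -1.
|Ram(-1312311, 69)| = 4, even; anisotropic at {3, 7, 19, 23}.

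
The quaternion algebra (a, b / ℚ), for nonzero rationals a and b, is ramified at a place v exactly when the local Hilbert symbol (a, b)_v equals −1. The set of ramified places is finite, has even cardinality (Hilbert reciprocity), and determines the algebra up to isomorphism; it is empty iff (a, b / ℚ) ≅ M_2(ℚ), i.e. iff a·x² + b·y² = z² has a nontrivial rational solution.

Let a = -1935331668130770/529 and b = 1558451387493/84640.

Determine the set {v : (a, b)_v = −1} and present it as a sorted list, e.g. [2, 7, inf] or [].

[3, 7, 13, 17, 29, 31]

(a, b) ≡ (-3570, 5960370) mod (ℚ^×)²; places V = {2, 3, 5, 7, 11, 13, 17, 23, 29, 31, ∞}.
(a,b)_29: α=2, u≡3; β=1, v≡4 (mod 29); (3|29)=-1, (4|29)=+1; sign (−1)^0·-1^1·+1^2 = -1.
(a,b)_17: α=1, u≡11; β=1, v≡2 (mod 17); (11|17)=-1, (2|17)=+1; sign (−1)^0·-1^1·+1^1 = -1.
(a,b)_31: α=2, u≡15; β=1, v≡2 (mod 31); (15|31)=-1, (2|31)=+1; sign (−1)^0·-1^1·+1^2 = -1.
(a,b)_2: α=1, β=-5; u≡7, v≡1 (mod 8); ε(u)ε(v)=1·0, αω(v)=1·0, βω(u)=-5·0; sum ≡ 0  ⇒  +1.
(a,b)_∞: sgn(-3570)=−, sgn(5960370)=+, so +1.
(a,b)_7: α=3, u≡2; β=4, v≡6 (mod 7); (2|7)=+1, (6|7)=-1; sign (−1)^0·+1^4·-1^3 = -1.
(a,b)_13: α=2, u≡6; β=1, v≡8 (mod 13); (6|13)=-1, (8|13)=-1; sign (−1)^0·-1^1·-1^2 = -1.
(a,b)_5: α=1, u≡4; β=-1, v≡1 (mod 5); (4|5)=+1, (1|5)=+1; sign (−1)^0·+1^-1·+1^1 = +1.
(a,b)_11: α=0, u≡3; β=2, v≡9 (mod 11); (3|11)=+1, (9|11)=+1; sign (−1)^0·+1^2·+1^0 = +1.
(a,b)_3: α=5, u≡1; β=3, v≡1 (mod 3); (1|3)=+1, (1|3)=+1; sign (−1)^1·+1^3·+1^5 = -1.
(a,b)_23: α=-2, u≡13; β=-2, v≡1 (mod 23); (13|23)=+1, (1|23)=+1; sign (−1)^0·+1^-2·+1^-2 = +1.
Ram(-3570, 5960370) = {3, 7, 13, 17, 29, 31}; no ℚ_3-point on the conic.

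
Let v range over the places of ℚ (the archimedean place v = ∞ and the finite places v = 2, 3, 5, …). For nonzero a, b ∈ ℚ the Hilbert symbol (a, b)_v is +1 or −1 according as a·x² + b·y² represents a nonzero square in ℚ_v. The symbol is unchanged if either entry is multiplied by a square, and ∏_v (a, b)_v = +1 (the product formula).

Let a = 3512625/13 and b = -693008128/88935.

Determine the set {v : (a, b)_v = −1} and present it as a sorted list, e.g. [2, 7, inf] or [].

(a, b) ≡ (1826565, -140505) mod (ℚ^×)²; places V = {2, 3, 5, 7, 11, 13, 17, 19, 29, ∞}.
(a,b)_3: α=1, u≡2; β=-1, v≡1 (mod 3); (2|3)=-1, (1|3)=+1; sign (−1)^1·-1^-1·+1^1 = +1.
(a,b)_11: α=0, u≡3; β=-2, v≡5 (mod 11); (3|11)=+1, (5|11)=+1; sign (−1)^0·+1^-2·+1^0 = +1.
(a,b)_7: α=0, u≡3; β=-2, v≡3 (mod 7); (3|7)=-1, (3|7)=-1; sign (−1)^0·-1^-2·-1^0 = +1.
(a,b)_13: α=-1, u≡12; β=0, v≡3 (mod 13); (12|13)=+1, (3|13)=+1; sign (−1)^0·+1^0·+1^-1 = +1.
(a,b)_∞: sgn(1826565)=+, sgn(-140505)=−, so +1.
(a,b)_29: α=1, u≡15; β=1, v≡17 (mod 29); (15|29)=-1, (17|29)=-1; sign (−1)^0·-1^1·-1^1 = +1.
(a,b)_2: α=0, β=8; u≡5, v≡7 (mod 8); ε(u)ε(v)=0·1, αω(v)=0·0, βω(u)=8·1; sum ≡ 0  ⇒  +1.
(a,b)_5: α=3, u≡2; β=-1, v≡1 (mod 5); (2|5)=-1, (1|5)=+1; sign (−1)^0·-1^-1·+1^3 = -1.
(a,b)_17: α=1, u≡11; β=3, v≡14 (mod 17); (11|17)=-1, (14|17)=-1; sign (−1)^0·-1^3·-1^1 = +1.
(a,b)_19: α=1, u≡15; β=1, v≡10 (mod 19); (15|19)=-1, (10|19)=-1; sign (−1)^1·-1^1·-1^1 = -1.
Ram(1826565, -140505) = {5, 19}; no ℚ_5-point on the conic.

[5, 19]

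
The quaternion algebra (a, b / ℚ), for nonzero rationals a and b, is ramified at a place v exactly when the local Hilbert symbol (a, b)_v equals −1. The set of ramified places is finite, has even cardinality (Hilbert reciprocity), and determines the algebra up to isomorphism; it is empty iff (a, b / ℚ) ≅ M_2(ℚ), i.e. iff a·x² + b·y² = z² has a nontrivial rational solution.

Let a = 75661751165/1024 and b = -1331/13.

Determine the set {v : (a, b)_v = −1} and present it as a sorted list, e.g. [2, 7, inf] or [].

[5, 17]

(a, b) ≡ (85085, -143) mod (ℚ^×)²; places V = {2, 5, 7, 11, 13, 17, 23, 41, ∞}.
(a,b)_5: α=1, u≡2; β=0, v≡3 (mod 5); (2|5)=-1, (3|5)=-1; sign (−1)^0·-1^0·-1^1 = -1.
(a,b)_23: α=2, u≡9; β=0, v≡2 (mod 23); (9|23)=+1, (2|23)=+1; sign (−1)^0·+1^0·+1^2 = +1.
(a,b)_17: α=1, u≡10; β=0, v≡14 (mod 17); (10|17)=-1, (14|17)=-1; sign (−1)^0·-1^0·-1^1 = -1.
(a,b)_7: α=1, u≡6; β=0, v≡1 (mod 7); (6|7)=-1, (1|7)=+1; sign (−1)^0·-1^0·+1^1 = +1.
(a,b)_∞: sgn(85085)=+, sgn(-143)=−, so +1.
(a,b)_2: α=-10, β=0; u≡5, v≡1 (mod 8); ε(u)ε(v)=0·0, αω(v)=-10·0, βω(u)=0·1; sum ≡ 0  ⇒  +1.
(a,b)_13: α=1, u≡6; β=-1, v≡8 (mod 13); (6|13)=-1, (8|13)=-1; sign (−1)^0·-1^-1·-1^1 = +1.
(a,b)_11: α=1, u≡7; β=3, v≡5 (mod 11); (7|11)=-1, (5|11)=+1; sign (−1)^1·-1^3·+1^1 = +1.
(a,b)_41: α=2, u≡40; β=0, v≡8 (mod 41); (40|41)=+1, (8|41)=+1; sign (−1)^0·+1^0·+1^2 = +1.
Ram(85085, -143) = {5, 17}; no ℚ_5-point on the conic.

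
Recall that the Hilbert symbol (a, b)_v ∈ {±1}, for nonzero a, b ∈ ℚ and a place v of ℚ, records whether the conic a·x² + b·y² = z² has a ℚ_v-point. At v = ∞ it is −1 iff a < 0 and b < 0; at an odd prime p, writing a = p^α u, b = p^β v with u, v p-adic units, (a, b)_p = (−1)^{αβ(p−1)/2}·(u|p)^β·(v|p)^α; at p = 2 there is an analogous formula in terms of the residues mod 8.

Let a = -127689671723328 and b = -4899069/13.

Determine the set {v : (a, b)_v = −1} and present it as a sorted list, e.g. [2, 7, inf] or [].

[2, 3, 7, 11, 13, inf]

Mod squares: a ≡ -253, b ≡ -273. Check v ∈ {∞, 2, 3, 7, 11, 13, 23}.
v=3: a=3^6·(≡2), b=3^3·(≡2) mod 3; (2|3)=-1, (2|3)=-1; (−1)^{6·3·1}·(-1)^3·(-1)^6 = -1.
v=13: a=13^2·(≡8), b=13^-1·(≡7) mod 13; (8|13)=-1, (7|13)=-1; (−1)^{2·-1·6}·(-1)^-1·(-1)^2 = -1.
v=7: a=7^0·(≡6), b=7^3·(≡3) mod 7; (6|7)=-1, (3|7)=-1; (−1)^{0·3·3}·(-1)^3·(-1)^0 = -1.
v=11: a=11^3·(≡2), b=11^0·(≡6) mod 11; (2|11)=-1, (6|11)=-1; (−1)^{3·0·5}·(-1)^0·(-1)^3 = -1.
v=∞: -253 < 0 and -273 < 0  ⇒  (a,b)_∞ = -1.
v=23: a=23^3·(≡12), b=23^2·(≡13) mod 23; (12|23)=+1, (13|23)=+1; (−1)^{3·2·11}·(+1)^2·(+1)^3 = +1.
v=2: v_2(a)=6, v_2(b)=0; units ≡ 3, 7 (mod 8); ε·ε+αω+βω = 1·1+6·0+0·1 ≡ 1  ⇒  (a,b)_2 = -1.
Ram(-253, -273) = {2, 3, 7, 11, 13, ∞}; no ℚ_2-point on the conic.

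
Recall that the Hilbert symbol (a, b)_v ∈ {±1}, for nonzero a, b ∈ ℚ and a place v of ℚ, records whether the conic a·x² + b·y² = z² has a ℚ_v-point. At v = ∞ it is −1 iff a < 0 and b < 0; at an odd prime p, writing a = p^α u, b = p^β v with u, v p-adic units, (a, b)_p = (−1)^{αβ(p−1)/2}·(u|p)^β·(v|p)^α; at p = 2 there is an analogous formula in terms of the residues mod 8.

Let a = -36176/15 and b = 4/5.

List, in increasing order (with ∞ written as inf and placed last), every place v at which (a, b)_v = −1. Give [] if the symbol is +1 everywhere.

[3, 5, 7, 17]

(a, b) ≡ (-33915, 5) mod (ℚ^×)²; places V = {2, 3, 5, 7, 17, 19, ∞}.
(a,b)_17: α=1, u≡10; β=0, v≡11 (mod 17); (10|17)=-1, (11|17)=-1; sign (−1)^0·-1^0·-1^1 = -1.
(a,b)_5: α=-1, u≡3; β=-1, v≡4 (mod 5); (3|5)=-1, (4|5)=+1; sign (−1)^0·-1^-1·+1^-1 = -1.
(a,b)_3: α=-1, u≡2; β=0, v≡2 (mod 3); (2|3)=-1, (2|3)=-1; sign (−1)^0·-1^0·-1^-1 = -1.
(a,b)_2: α=4, β=2; u≡5, v≡5 (mod 8); ε(u)ε(v)=0·0, αω(v)=4·1, βω(u)=2·1; sum ≡ 0  ⇒  +1.
(a,b)_19: α=1, u≡1; β=0, v≡16 (mod 19); (1|19)=+1, (16|19)=+1; sign (−1)^0·+1^0·+1^1 = +1.
(a,b)_∞: sgn(-33915)=−, sgn(5)=+, so +1.
(a,b)_7: α=1, u≡5; β=0, v≡5 (mod 7); (5|7)=-1, (5|7)=-1; sign (−1)^0·-1^0·-1^1 = -1.
Ram(-33915, 5) = {3, 5, 7, 17}; no ℚ_3-point on the conic.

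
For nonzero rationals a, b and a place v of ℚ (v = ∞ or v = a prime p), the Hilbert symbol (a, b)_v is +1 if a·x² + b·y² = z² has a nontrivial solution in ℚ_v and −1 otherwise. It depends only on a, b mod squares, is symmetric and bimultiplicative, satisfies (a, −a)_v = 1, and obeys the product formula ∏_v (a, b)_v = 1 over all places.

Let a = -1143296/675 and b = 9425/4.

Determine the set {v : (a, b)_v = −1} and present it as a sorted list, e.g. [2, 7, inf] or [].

Mod squares: a ≡ -13398, b ≡ 377. Check v ∈ {∞, 2, 3, 5, 7, 11, 13, 29}.
v=11: a=11^1·(≡9), b=11^0·(≡5) mod 11; (9|11)=+1, (5|11)=+1; (−1)^{1·0·5}·(+1)^0·(+1)^1 = +1.
v=13: a=13^0·(≡11), b=13^1·(≡9) mod 13; (11|13)=-1, (9|13)=+1; (−1)^{0·1·6}·(-1)^1·(+1)^0 = -1.
v=7: a=7^1·(≡1), b=7^0·(≡6) mod 7; (1|7)=+1, (6|7)=-1; (−1)^{1·0·3}·(+1)^0·(-1)^1 = -1.
v=29: a=29^1·(≡2), b=29^1·(≡16) mod 29; (2|29)=-1, (16|29)=+1; (−1)^{1·1·14}·(-1)^1·(+1)^1 = -1.
v=5: a=5^-2·(≡2), b=5^2·(≡3) mod 5; (2|5)=-1, (3|5)=-1; (−1)^{-2·2·2}·(-1)^2·(-1)^-2 = +1.
v=2: v_2(a)=9, v_2(b)=-2; units ≡ 5, 1 (mod 8); ε·ε+αω+βω = 0·0+9·0+-2·1 ≡ 0  ⇒  (a,b)_2 = +1.
v=∞: -13398 < 0 and 377 > 0  ⇒  (a,b)_∞ = +1.
v=3: a=3^-3·(≡1), b=3^0·(≡2) mod 3; (1|3)=+1, (2|3)=-1; (−1)^{-3·0·1}·(+1)^0·(-1)^-3 = -1.
|Ram(-13398, 377)| = 4, even; anisotropic at {3, 7, 13, 29}.

[3, 7, 13, 29]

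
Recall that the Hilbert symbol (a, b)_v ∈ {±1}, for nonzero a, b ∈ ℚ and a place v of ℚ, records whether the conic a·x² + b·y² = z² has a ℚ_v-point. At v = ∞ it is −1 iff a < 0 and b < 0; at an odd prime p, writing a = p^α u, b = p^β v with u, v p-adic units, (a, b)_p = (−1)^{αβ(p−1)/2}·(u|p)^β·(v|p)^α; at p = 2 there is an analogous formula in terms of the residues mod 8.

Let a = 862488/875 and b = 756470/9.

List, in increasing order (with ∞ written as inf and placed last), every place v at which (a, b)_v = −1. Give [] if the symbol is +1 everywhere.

[2, 11]

Mod squares: a ≡ 770, b ≡ 1430. Check v ∈ {∞, 2, 3, 5, 7, 11, 13, 23}.
v=2: v_2(a)=3, v_2(b)=1; units ≡ 1, 3 (mod 8); ε·ε+αω+βω = 0·1+3·1+1·0 ≡ 1  ⇒  (a,b)_2 = -1.
v=3: a=3^4·(≡2), b=3^-2·(≡2) mod 3; (2|3)=-1, (2|3)=-1; (−1)^{4·-2·1}·(-1)^-2·(-1)^4 = +1.
v=13: a=13^0·(≡4), b=13^1·(≡6) mod 13; (4|13)=+1, (6|13)=-1; (−1)^{0·1·6}·(+1)^1·(-1)^0 = +1.
v=∞: 770 > 0 and 1430 > 0  ⇒  (a,b)_∞ = +1.
v=23: a=23^0·(≡11), b=23^2·(≡3) mod 23; (11|23)=-1, (3|23)=+1; (−1)^{0·2·11}·(-1)^2·(+1)^0 = +1.
v=7: a=7^-1·(≡3), b=7^0·(≡4) mod 7; (3|7)=-1, (4|7)=+1; (−1)^{-1·0·3}·(-1)^0·(+1)^-1 = +1.
v=11: a=11^3·(≡9), b=11^1·(≡1) mod 11; (9|11)=+1, (1|11)=+1; (−1)^{3·1·5}·(+1)^1·(+1)^3 = -1.
v=5: a=5^-3·(≡4), b=5^1·(≡1) mod 5; (4|5)=+1, (1|5)=+1; (−1)^{-3·1·2}·(+1)^1·(+1)^-3 = +1.
(770, 1430 / ℚ) ramifies at {2, 11}: a division algebra.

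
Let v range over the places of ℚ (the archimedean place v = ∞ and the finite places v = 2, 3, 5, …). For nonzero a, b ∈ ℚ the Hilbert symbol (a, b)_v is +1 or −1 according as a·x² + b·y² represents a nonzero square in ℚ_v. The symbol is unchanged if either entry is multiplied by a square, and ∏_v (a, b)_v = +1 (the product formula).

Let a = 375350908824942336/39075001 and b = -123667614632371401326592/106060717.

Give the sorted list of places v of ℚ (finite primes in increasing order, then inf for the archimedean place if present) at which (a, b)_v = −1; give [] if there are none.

[2, 7, 13, 19]

Mod squares: a ≡ 31, b ≡ -589589. Check v ∈ {∞, 2, 3, 7, 11, 13, 17, 19, 23, 31, 41, 47}.
v=47: a=47^-2·(≡31), b=47^-2·(≡39) mod 47; (31|47)=-1, (39|47)=-1; (−1)^{-2·-2·23}·(-1)^-2·(-1)^-2 = +1.
v=13: a=13^2·(≡8), b=13^3·(≡4) mod 13; (8|13)=-1, (4|13)=+1; (−1)^{2·3·6}·(-1)^3·(+1)^2 = -1.
v=3: a=3^2·(≡1), b=3^4·(≡1) mod 3; (1|3)=+1, (1|3)=+1; (−1)^{2·4·1}·(+1)^4·(+1)^2 = +1.
v=19: a=19^-2·(≡12), b=19^-3·(≡18) mod 19; (12|19)=-1, (18|19)=-1; (−1)^{-2·-3·9}·(-1)^-3·(-1)^-2 = -1.
v=11: a=11^2·(≡1), b=11^3·(≡5) mod 11; (1|11)=+1, (5|11)=+1; (−1)^{2·3·5}·(+1)^3·(+1)^2 = +1.
v=41: a=41^2·(≡21), b=41^2·(≡18) mod 41; (21|41)=+1, (18|41)=+1; (−1)^{2·2·20}·(+1)^2·(+1)^2 = +1.
v=∞: 31 > 0 and -589589 < 0  ⇒  (a,b)_∞ = +1.
v=31: a=31^1·(≡8), b=31^1·(≡29) mod 31; (8|31)=+1, (29|31)=-1; (−1)^{1·1·15}·(+1)^1·(-1)^1 = +1.
v=2: v_2(a)=8, v_2(b)=16; units ≡ 7, 3 (mod 8); ε·ε+αω+βω = 1·1+8·1+16·0 ≡ 1  ⇒  (a,b)_2 = -1.
v=7: a=7^-2·(≡3), b=7^-1·(≡1) mod 7; (3|7)=-1, (1|7)=+1; (−1)^{-2·-1·3}·(-1)^-1·(+1)^-2 = -1.
v=17: a=17^2·(≡7), b=17^2·(≡12) mod 17; (7|17)=-1, (12|17)=-1; (−1)^{2·2·8}·(-1)^2·(-1)^2 = +1.
v=23: a=23^2·(≡4), b=23^2·(≡2) mod 23; (4|23)=+1, (2|23)=+1; (−1)^{2·2·11}·(+1)^2·(+1)^2 = +1.
(31, -589589 / ℚ) ramifies at {2, 7, 13, 19}: a division algebra.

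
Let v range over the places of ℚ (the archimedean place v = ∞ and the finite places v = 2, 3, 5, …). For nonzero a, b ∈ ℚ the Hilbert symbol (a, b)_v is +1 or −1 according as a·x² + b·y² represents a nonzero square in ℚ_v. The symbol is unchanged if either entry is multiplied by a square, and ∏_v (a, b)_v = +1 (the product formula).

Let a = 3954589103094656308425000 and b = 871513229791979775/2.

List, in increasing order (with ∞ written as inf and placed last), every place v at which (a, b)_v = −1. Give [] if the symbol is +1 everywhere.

(a, b) ≡ (2114970, 3198) mod (ℚ^×)²; places V = {2, 3, 5, 7, 11, 13, 17, 29, 41, ∞}.
(a,b)_11: α=3, u≡3; β=2, v≡7 (mod 11); (3|11)=+1, (7|11)=-1; sign (−1)^0·+1^2·-1^3 = -1.
(a,b)_2: α=3, β=-1; u≡5, v≡7 (mod 8); ε(u)ε(v)=0·1, αω(v)=3·0, βω(u)=-1·1; sum ≡ 1  ⇒  -1.
(a,b)_7: α=0, u≡4; β=2, v≡6 (mod 7); (4|7)=+1, (6|7)=-1; sign (−1)^0·+1^2·-1^0 = +1.
(a,b)_3: α=3, u≡2; β=3, v≡1 (mod 3); (2|3)=-1, (1|3)=+1; sign (−1)^1·-1^3·+1^3 = +1.
(a,b)_41: α=4, u≡17; β=3, v≡33 (mod 41); (17|41)=-1, (33|41)=+1; sign (−1)^0·-1^3·+1^4 = -1.
(a,b)_29: α=3, u≡16; β=2, v≡21 (mod 29); (16|29)=+1, (21|29)=-1; sign (−1)^0·+1^2·-1^3 = -1.
(a,b)_17: α=3, u≡9; β=2, v≡9 (mod 17); (9|17)=+1, (9|17)=+1; sign (−1)^0·+1^2·+1^3 = +1.
(a,b)_13: α=1, u≡11; β=1, v≡9 (mod 13); (11|13)=-1, (9|13)=+1; sign (−1)^0·-1^1·+1^1 = -1.
(a,b)_5: α=5, u≡1; β=2, v≡3 (mod 5); (1|5)=+1, (3|5)=-1; sign (−1)^0·+1^2·-1^5 = -1.
(a,b)_∞: sgn(2114970)=+, sgn(3198)=+, so +1.
|Ram(2114970, 3198)| = 6, even; anisotropic at {2, 5, 11, 13, 29, 41}.

[2, 5, 11, 13, 29, 41]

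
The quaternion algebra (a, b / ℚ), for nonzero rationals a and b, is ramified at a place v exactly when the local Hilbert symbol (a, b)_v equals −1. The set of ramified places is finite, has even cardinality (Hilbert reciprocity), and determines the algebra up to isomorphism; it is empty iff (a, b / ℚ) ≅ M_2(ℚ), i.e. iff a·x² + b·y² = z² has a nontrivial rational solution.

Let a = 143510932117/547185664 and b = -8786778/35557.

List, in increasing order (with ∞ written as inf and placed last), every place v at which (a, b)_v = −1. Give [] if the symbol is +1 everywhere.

[2, 13, 19, 37]

Mod squares: a ≡ 37, b ≡ -54834. Check v ∈ {∞, 2, 3, 7, 11, 13, 17, 19, 31, 37, 41, 43}.
v=17: a=17^-2·(≡5), b=17^0·(≡8) mod 17; (5|17)=-1, (8|17)=+1; (−1)^{-2·0·8}·(-1)^0·(+1)^-2 = +1.
v=41: a=41^2·(≡2), b=41^0·(≡26) mod 41; (2|41)=+1, (26|41)=-1; (−1)^{2·0·20}·(+1)^0·(-1)^2 = +1.
v=3: a=3^0·(≡1), b=3^1·(≡1) mod 3; (1|3)=+1, (1|3)=+1; (−1)^{0·1·1}·(+1)^1·(+1)^0 = +1.
v=∞: 37 > 0 and -54834 < 0  ⇒  (a,b)_∞ = +1.
v=31: a=31^2·(≡11), b=31^-2·(≡8) mod 31; (11|31)=-1, (8|31)=+1; (−1)^{2·-2·15}·(-1)^-2·(+1)^2 = +1.
v=43: a=43^-2·(≡37), b=43^0·(≡18) mod 43; (37|43)=-1, (18|43)=-1; (−1)^{-2·0·21}·(-1)^0·(-1)^-2 = +1.
v=19: a=19^0·(≡18), b=19^1·(≡14) mod 19; (18|19)=-1, (14|19)=-1; (−1)^{0·1·9}·(-1)^1·(-1)^0 = -1.
v=13: a=13^0·(≡6), b=13^1·(≡8) mod 13; (6|13)=-1, (8|13)=-1; (−1)^{0·1·6}·(-1)^1·(-1)^0 = -1.
v=11: a=11^0·(≡1), b=11^2·(≡3) mod 11; (1|11)=+1, (3|11)=+1; (−1)^{0·2·5}·(+1)^2·(+1)^0 = +1.
v=7: a=7^4·(≡1), b=7^2·(≡1) mod 7; (1|7)=+1, (1|7)=+1; (−1)^{4·2·3}·(+1)^2·(+1)^4 = +1.
v=2: v_2(a)=-10, v_2(b)=1; units ≡ 5, 7 (mod 8); ε·ε+αω+βω = 0·1+-10·0+1·1 ≡ 1  ⇒  (a,b)_2 = -1.
v=37: a=37^1·(≡1), b=37^-1·(≡18) mod 37; (1|37)=+1, (18|37)=-1; (−1)^{1·-1·18}·(+1)^-1·(-1)^1 = -1.
(37, -54834 / ℚ) ramifies at {2, 13, 19, 37}: a division algebra.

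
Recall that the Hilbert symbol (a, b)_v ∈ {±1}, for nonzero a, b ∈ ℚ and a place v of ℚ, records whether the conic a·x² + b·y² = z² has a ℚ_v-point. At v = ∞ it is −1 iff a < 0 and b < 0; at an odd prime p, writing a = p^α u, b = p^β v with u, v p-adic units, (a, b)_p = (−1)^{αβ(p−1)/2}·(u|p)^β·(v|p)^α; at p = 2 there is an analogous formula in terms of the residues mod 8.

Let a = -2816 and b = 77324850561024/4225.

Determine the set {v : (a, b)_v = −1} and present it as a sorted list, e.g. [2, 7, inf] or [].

[11, 19]

(a, b) ≡ (-11, 209) mod (ℚ^×)²; places V = {2, 3, 5, 11, 13, 19, ∞}.
(a,b)_11: α=1, u≡8; β=3, v≡8 (mod 11); (8|11)=-1, (8|11)=-1; sign (−1)^1·-1^3·-1^1 = -1.
(a,b)_2: α=8, β=22; u≡5, v≡1 (mod 8); ε(u)ε(v)=0·0, αω(v)=8·0, βω(u)=22·1; sum ≡ 0  ⇒  +1.
(a,b)_3: α=0, u≡1; β=6, v≡2 (mod 3); (1|3)=+1, (2|3)=-1; sign (−1)^0·+1^6·-1^0 = +1.
(a,b)_5: α=0, u≡4; β=-2, v≡1 (mod 5); (4|5)=+1, (1|5)=+1; sign (−1)^0·+1^-2·+1^0 = +1.
(a,b)_19: α=0, u≡15; β=1, v≡16 (mod 19); (15|19)=-1, (16|19)=+1; sign (−1)^0·-1^1·+1^0 = -1.
(a,b)_∞: sgn(-11)=−, sgn(209)=+, so +1.
(a,b)_13: α=0, u≡5; β=-2, v≡12 (mod 13); (5|13)=-1, (12|13)=+1; sign (−1)^0·-1^-2·+1^0 = +1.
(-11, 209 / ℚ) ramifies at {11, 19}: a division algebra.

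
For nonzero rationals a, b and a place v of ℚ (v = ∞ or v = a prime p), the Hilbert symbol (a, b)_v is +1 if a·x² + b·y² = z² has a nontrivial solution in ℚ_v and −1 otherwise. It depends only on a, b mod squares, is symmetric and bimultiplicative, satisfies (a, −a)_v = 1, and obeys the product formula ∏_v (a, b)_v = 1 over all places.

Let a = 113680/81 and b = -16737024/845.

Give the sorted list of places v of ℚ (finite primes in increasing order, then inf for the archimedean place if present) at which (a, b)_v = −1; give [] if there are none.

[19, 31]

Mod squares: a ≡ 145, b ≡ -326895. Check v ∈ {∞, 2, 3, 5, 7, 13, 19, 29, 31, 37}.
v=13: a=13^0·(≡7), b=13^-2·(≡12) mod 13; (7|13)=-1, (12|13)=+1; (−1)^{0·-2·6}·(-1)^-2·(+1)^0 = +1.
v=7: a=7^2·(≡6), b=7^0·(≡5) mod 7; (6|7)=-1, (5|7)=-1; (−1)^{2·0·3}·(-1)^0·(-1)^2 = +1.
v=∞: 145 > 0 and -326895 < 0  ⇒  (a,b)_∞ = +1.
v=5: a=5^1·(≡1), b=5^-1·(≡4) mod 5; (1|5)=+1, (4|5)=+1; (−1)^{1·-1·2}·(+1)^-1·(+1)^1 = +1.
v=37: a=37^0·(≡34), b=37^1·(≡23) mod 37; (34|37)=+1, (23|37)=-1; (−1)^{0·1·18}·(+1)^1·(-1)^0 = +1.
v=2: v_2(a)=4, v_2(b)=8; units ≡ 1, 1 (mod 8); ε·ε+αω+βω = 0·0+4·0+8·0 ≡ 0  ⇒  (a,b)_2 = +1.
v=19: a=19^0·(≡12), b=19^1·(≡17) mod 19; (12|19)=-1, (17|19)=+1; (−1)^{0·1·9}·(-1)^1·(+1)^0 = -1.
v=31: a=31^0·(≡23), b=31^1·(≡30) mod 31; (23|31)=-1, (30|31)=-1; (−1)^{0·1·15}·(-1)^1·(-1)^0 = -1.
v=3: a=3^-4·(≡1), b=3^1·(≡1) mod 3; (1|3)=+1, (1|3)=+1; (−1)^{-4·1·1}·(+1)^1·(+1)^-4 = +1.
v=29: a=29^1·(≡4), b=29^0·(≡9) mod 29; (4|29)=+1, (9|29)=+1; (−1)^{1·0·14}·(+1)^0·(+1)^1 = +1.
|Ram(145, -326895)| = 2, even; anisotropic at {19, 31}.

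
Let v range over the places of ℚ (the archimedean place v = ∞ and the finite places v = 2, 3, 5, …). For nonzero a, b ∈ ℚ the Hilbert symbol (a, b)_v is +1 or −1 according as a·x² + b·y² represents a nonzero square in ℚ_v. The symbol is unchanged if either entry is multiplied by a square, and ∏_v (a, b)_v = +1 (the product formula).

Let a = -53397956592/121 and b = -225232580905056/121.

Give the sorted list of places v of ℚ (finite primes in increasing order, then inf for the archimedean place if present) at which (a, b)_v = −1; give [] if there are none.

Mod squares: a ≡ -41202127, b ≡ -351654. Check v ∈ {∞, 2, 3, 11, 19, 29, 37, 43, 47}.
v=∞: -41202127 < 0 and -351654 < 0  ⇒  (a,b)_∞ = -1.
v=2: v_2(a)=4, v_2(b)=5; units ≡ 1, 5 (mod 8); ε·ε+αω+βω = 0·0+4·1+5·0 ≡ 0  ⇒  (a,b)_2 = +1.
v=19: a=19^1·(≡2), b=19^2·(≡7) mod 19; (2|19)=-1, (7|19)=+1; (−1)^{1·2·9}·(-1)^2·(+1)^1 = +1.
v=47: a=47^1·(≡3), b=47^1·(≡11) mod 47; (3|47)=+1, (11|47)=-1; (−1)^{1·1·23}·(+1)^1·(-1)^1 = +1.
v=11: a=11^-2·(≡9), b=11^-2·(≡1) mod 11; (9|11)=+1, (1|11)=+1; (−1)^{-2·-2·5}·(+1)^-2·(+1)^-2 = +1.
v=3: a=3^4·(≡2), b=3^5·(≡1) mod 3; (2|3)=-1, (1|3)=+1; (−1)^{4·5·1}·(-1)^5·(+1)^4 = -1.
v=37: a=37^1·(≡24), b=37^2·(≡35) mod 37; (24|37)=-1, (35|37)=-1; (−1)^{1·2·18}·(-1)^2·(-1)^1 = -1.
v=29: a=29^1·(≡20), b=29^1·(≡28) mod 29; (20|29)=+1, (28|29)=+1; (−1)^{1·1·14}·(+1)^1·(+1)^1 = +1.
v=43: a=43^1·(≡15), b=43^1·(≡17) mod 43; (15|43)=+1, (17|43)=+1; (−1)^{1·1·21}·(+1)^1·(+1)^1 = -1.
|Ram(-41202127, -351654)| = 4, even; anisotropic at {3, 37, 43, ∞}.

[3, 37, 43, inf]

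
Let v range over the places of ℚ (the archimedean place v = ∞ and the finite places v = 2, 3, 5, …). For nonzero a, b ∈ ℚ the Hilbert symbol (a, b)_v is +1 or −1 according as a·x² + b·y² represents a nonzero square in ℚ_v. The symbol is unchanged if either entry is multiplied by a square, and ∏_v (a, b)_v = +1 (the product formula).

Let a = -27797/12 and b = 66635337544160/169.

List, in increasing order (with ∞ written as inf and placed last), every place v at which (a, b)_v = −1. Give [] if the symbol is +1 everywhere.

(a, b) ≡ (-231, 110) mod (ℚ^×)²; places V = {2, 3, 5, 7, 11, 13, 19, ∞}.
(a,b)_5: α=0, u≡4; β=1, v≡3 (mod 5); (4|5)=+1, (3|5)=-1; sign (−1)^0·+1^1·-1^0 = +1.
(a,b)_19: α=2, u≡11; β=4, v≡10 (mod 19); (11|19)=+1, (10|19)=-1; sign (−1)^0·+1^4·-1^2 = +1.
(a,b)_7: α=1, u≡1; β=4, v≡5 (mod 7); (1|7)=+1, (5|7)=-1; sign (−1)^0·+1^4·-1^1 = -1.
(a,b)_2: α=-2, β=5; u≡1, v≡7 (mod 8); ε(u)ε(v)=0·1, αω(v)=-2·0, βω(u)=5·0; sum ≡ 0  ⇒  +1.
(a,b)_13: α=0, u≡3; β=-2, v≡8 (mod 13); (3|13)=+1, (8|13)=-1; sign (−1)^0·+1^-2·-1^0 = +1.
(a,b)_∞: sgn(-231)=−, sgn(110)=+, so +1.
(a,b)_3: α=-1, u≡1; β=0, v≡2 (mod 3); (1|3)=+1, (2|3)=-1; sign (−1)^0·+1^0·-1^-1 = -1.
(a,b)_11: α=1, u≡3; β=3, v≡7 (mod 11); (3|11)=+1, (7|11)=-1; sign (−1)^1·+1^3·-1^1 = +1.
|Ram(-231, 110)| = 2, even; anisotropic at {3, 7}.

[3, 7]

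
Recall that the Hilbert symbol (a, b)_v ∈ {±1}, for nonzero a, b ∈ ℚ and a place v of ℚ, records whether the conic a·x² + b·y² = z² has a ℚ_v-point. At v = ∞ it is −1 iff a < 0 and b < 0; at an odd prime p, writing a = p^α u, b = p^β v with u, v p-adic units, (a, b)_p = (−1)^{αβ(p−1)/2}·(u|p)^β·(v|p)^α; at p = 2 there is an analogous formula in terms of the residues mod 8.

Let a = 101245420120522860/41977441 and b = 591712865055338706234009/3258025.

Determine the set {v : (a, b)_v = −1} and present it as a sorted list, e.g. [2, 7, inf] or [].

(a, b) ≡ (4715, 6601) mod (ℚ^×)²; places V = {2, 3, 5, 7, 11, 13, 19, 23, 31, 41, ∞}.
(a,b)_∞: sgn(4715)=+, sgn(6601)=+, so +1.
(a,b)_41: α=3, u≡4; β=5, v≡6 (mod 41); (4|41)=+1, (6|41)=-1; sign (−1)^0·+1^5·-1^3 = -1.
(a,b)_2: α=2, β=0; u≡3, v≡1 (mod 8); ε(u)ε(v)=1·0, αω(v)=2·0, βω(u)=0·1; sum ≡ 0  ⇒  +1.
(a,b)_31: α=-2, u≡13; β=0, v≡13 (mod 31); (13|31)=-1, (13|31)=-1; sign (−1)^0·-1^0·-1^-2 = +1.
(a,b)_13: α=2, u≡1; β=4, v≡12 (mod 13); (1|13)=+1, (12|13)=+1; sign (−1)^0·+1^4·+1^2 = +1.
(a,b)_3: α=6, u≡2; β=4, v≡1 (mod 3); (2|3)=-1, (1|3)=+1; sign (−1)^0·-1^4·+1^6 = +1.
(a,b)_23: α=3, u≡22; β=5, v≡14 (mod 23); (22|23)=-1, (14|23)=-1; sign (−1)^1·-1^5·-1^3 = -1.
(a,b)_11: α=-2, u≡2; β=0, v≡4 (mod 11); (2|11)=-1, (4|11)=+1; sign (−1)^0·-1^0·+1^-2 = +1.
(a,b)_5: α=1, u≡2; β=-2, v≡4 (mod 5); (2|5)=-1, (4|5)=+1; sign (−1)^0·-1^-2·+1^1 = +1.
(a,b)_7: α=2, u≡4; β=3, v≡5 (mod 7); (4|7)=+1, (5|7)=-1; sign (−1)^0·+1^3·-1^2 = +1.
(a,b)_19: α=-2, u≡2; β=-4, v≡14 (mod 19); (2|19)=-1, (14|19)=-1; sign (−1)^0·-1^-4·-1^-2 = +1.
(4715, 6601 / ℚ) ramifies at {23, 41}: a division algebra.

[23, 41]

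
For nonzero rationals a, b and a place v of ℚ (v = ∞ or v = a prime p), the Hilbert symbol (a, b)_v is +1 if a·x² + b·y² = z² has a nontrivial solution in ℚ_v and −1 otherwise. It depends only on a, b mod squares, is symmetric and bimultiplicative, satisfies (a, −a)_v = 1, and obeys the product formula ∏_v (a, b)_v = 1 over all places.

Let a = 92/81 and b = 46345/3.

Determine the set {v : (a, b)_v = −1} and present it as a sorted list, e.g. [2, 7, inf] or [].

(a, b) ≡ (23, 139035) mod (ℚ^×)²; places V = {2, 3, 5, 13, 23, 31, ∞}.
(a,b)_2: α=2, β=0; u≡7, v≡3 (mod 8); ε(u)ε(v)=1·1, αω(v)=2·1, βω(u)=0·0; sum ≡ 1  ⇒  -1.
(a,b)_31: α=0, u≡13; β=1, v≡23 (mod 31); (13|31)=-1, (23|31)=-1; sign (−1)^0·-1^1·-1^0 = -1.
(a,b)_5: α=0, u≡2; β=1, v≡3 (mod 5); (2|5)=-1, (3|5)=-1; sign (−1)^0·-1^1·-1^0 = -1.
(a,b)_13: α=0, u≡9; β=1, v≡1 (mod 13); (9|13)=+1, (1|13)=+1; sign (−1)^0·+1^1·+1^0 = +1.
(a,b)_∞: sgn(23)=+, sgn(139035)=+, so +1.
(a,b)_23: α=1, u≡8; β=1, v≡20 (mod 23); (8|23)=+1, (20|23)=-1; sign (−1)^1·+1^1·-1^1 = +1.
(a,b)_3: α=-4, u≡2; β=-1, v≡1 (mod 3); (2|3)=-1, (1|3)=+1; sign (−1)^0·-1^-1·+1^-4 = -1.
|Ram(23, 139035)| = 4, even; anisotropic at {2, 3, 5, 31}.

[2, 3, 5, 31]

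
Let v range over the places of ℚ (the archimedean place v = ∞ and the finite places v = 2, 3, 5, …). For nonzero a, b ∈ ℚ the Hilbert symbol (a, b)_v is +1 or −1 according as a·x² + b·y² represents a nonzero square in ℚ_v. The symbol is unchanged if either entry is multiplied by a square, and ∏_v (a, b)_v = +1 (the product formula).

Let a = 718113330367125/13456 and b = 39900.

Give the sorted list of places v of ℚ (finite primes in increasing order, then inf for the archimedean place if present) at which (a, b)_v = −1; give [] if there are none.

[7, 19]

Mod squares: a ≡ 285, b ≡ 399. Check v ∈ {∞, 2, 3, 5, 7, 11, 19, 29, 31}.
v=19: a=19^3·(≡15), b=19^1·(≡10) mod 19; (15|19)=-1, (10|19)=-1; (−1)^{3·1·9}·(-1)^1·(-1)^3 = -1.
v=29: a=29^-2·(≡22), b=29^0·(≡25) mod 29; (22|29)=+1, (25|29)=+1; (−1)^{-2·0·14}·(+1)^0·(+1)^-2 = +1.
v=5: a=5^3·(≡2), b=5^2·(≡1) mod 5; (2|5)=-1, (1|5)=+1; (−1)^{3·2·2}·(-1)^2·(+1)^3 = +1.
v=31: a=31^2·(≡23), b=31^0·(≡3) mod 31; (23|31)=-1, (3|31)=-1; (−1)^{2·0·15}·(-1)^0·(-1)^2 = +1.
v=2: v_2(a)=-4, v_2(b)=2; units ≡ 5, 7 (mod 8); ε·ε+αω+βω = 0·1+-4·0+2·1 ≡ 0  ⇒  (a,b)_2 = +1.
v=11: a=11^2·(≡2), b=11^0·(≡3) mod 11; (2|11)=-1, (3|11)=+1; (−1)^{2·0·5}·(-1)^0·(+1)^2 = +1.
v=7: a=7^4·(≡6), b=7^1·(≡2) mod 7; (6|7)=-1, (2|7)=+1; (−1)^{4·1·3}·(-1)^1·(+1)^4 = -1.
v=∞: 285 > 0 and 399 > 0  ⇒  (a,b)_∞ = +1.
v=3: a=3^1·(≡2), b=3^1·(≡1) mod 3; (2|3)=-1, (1|3)=+1; (−1)^{1·1·1}·(-1)^1·(+1)^1 = +1.
Ram(285, 399) = {7, 19}; no ℚ_7-point on the conic.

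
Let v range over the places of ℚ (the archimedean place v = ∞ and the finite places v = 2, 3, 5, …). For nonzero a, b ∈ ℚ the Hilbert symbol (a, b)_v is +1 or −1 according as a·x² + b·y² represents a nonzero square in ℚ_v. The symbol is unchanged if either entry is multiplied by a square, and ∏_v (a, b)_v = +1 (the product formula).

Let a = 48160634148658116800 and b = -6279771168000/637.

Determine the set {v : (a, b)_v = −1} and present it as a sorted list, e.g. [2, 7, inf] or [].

[2, 5, 13, 19]

(a, b) ≡ (323, -13585) mod (ℚ^×)²; places V = {2, 3, 5, 7, 11, 13, 17, 19, ∞}.
(a,b)_19: α=5, u≡1; β=3, v≡5 (mod 19); (1|19)=+1, (5|19)=+1; sign (−1)^1·+1^3·+1^5 = -1.
(a,b)_5: α=2, u≡2; β=3, v≡3 (mod 5); (2|5)=-1, (3|5)=-1; sign (−1)^0·-1^3·-1^2 = -1.
(a,b)_11: α=4, u≡3; β=1, v≡8 (mod 11); (3|11)=+1, (8|11)=-1; sign (−1)^0·+1^1·-1^4 = +1.
(a,b)_7: α=0, u≡1; β=-2, v≡1 (mod 7); (1|7)=+1, (1|7)=+1; sign (−1)^0·+1^-2·+1^0 = +1.
(a,b)_17: α=3, u≡16; β=2, v≡1 (mod 17); (16|17)=+1, (1|17)=+1; sign (−1)^0·+1^2·+1^3 = +1.
(a,b)_13: α=2, u≡7; β=-1, v≡6 (mod 13); (7|13)=-1, (6|13)=-1; sign (−1)^0·-1^-1·-1^2 = -1.
(a,b)_∞: sgn(323)=+, sgn(-13585)=−, so +1.
(a,b)_2: α=6, β=8; u≡3, v≡7 (mod 8); ε(u)ε(v)=1·1, αω(v)=6·0, βω(u)=8·1; sum ≡ 1  ⇒  -1.
(a,b)_3: α=0, u≡2; β=2, v≡2 (mod 3); (2|3)=-1, (2|3)=-1; sign (−1)^0·-1^2·-1^0 = +1.
Ram(323, -13585) = {2, 5, 13, 19}; no ℚ_2-point on the conic.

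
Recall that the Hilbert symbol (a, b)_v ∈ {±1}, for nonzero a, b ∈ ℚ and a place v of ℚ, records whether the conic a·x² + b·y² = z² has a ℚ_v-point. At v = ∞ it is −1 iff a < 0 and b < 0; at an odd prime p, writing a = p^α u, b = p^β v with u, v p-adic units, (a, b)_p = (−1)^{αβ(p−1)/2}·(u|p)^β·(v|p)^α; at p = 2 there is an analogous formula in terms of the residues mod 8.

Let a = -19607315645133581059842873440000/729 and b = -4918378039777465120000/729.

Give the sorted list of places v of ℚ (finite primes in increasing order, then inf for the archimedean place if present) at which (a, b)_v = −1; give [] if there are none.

(a, b) ≡ (-7710911, -517) mod (ℚ^×)²; places V = {2, 3, 5, 11, 13, 17, 23, 37, 41, 47, ∞}.
(a,b)_5: α=4, u≡4; β=4, v≡2 (mod 5); (4|5)=+1, (2|5)=-1; sign (−1)^0·+1^4·-1^4 = +1.
(a,b)_∞: sgn(-7710911)=−, sgn(-517)=−, so -1.
(a,b)_41: α=3, u≡9; β=2, v≡21 (mod 41); (9|41)=+1, (21|41)=+1; sign (−1)^0·+1^2·+1^3 = +1.
(a,b)_17: α=3, u≡14; β=2, v≡6 (mod 17); (14|17)=-1, (6|17)=-1; sign (−1)^0·-1^2·-1^3 = -1.
(a,b)_47: α=2, u≡12; β=1, v≡21 (mod 47); (12|47)=+1, (21|47)=+1; sign (−1)^0·+1^1·+1^2 = +1.
(a,b)_3: α=-6, u≡1; β=-6, v≡2 (mod 3); (1|3)=+1, (2|3)=-1; sign (−1)^0·+1^-6·-1^-6 = +1.
(a,b)_37: α=3, u≡22; β=2, v≡30 (mod 37); (22|37)=-1, (30|37)=+1; sign (−1)^0·-1^2·+1^3 = +1.
(a,b)_2: α=8, β=8; u≡1, v≡3 (mod 8); ε(u)ε(v)=0·1, αω(v)=8·1, βω(u)=8·0; sum ≡ 0  ⇒  +1.
(a,b)_23: α=3, u≡20; β=2, v≡16 (mod 23); (20|23)=-1, (16|23)=+1; sign (−1)^0·-1^2·+1^3 = +1.
(a,b)_11: α=2, u≡4; β=1, v≡6 (mod 11); (4|11)=+1, (6|11)=-1; sign (−1)^0·+1^1·-1^2 = +1.
(a,b)_13: α=3, u≡10; β=2, v≡3 (mod 13); (10|13)=+1, (3|13)=+1; sign (−1)^0·+1^2·+1^3 = +1.
(-7710911, -517 / ℚ) ramifies at {17, ∞}: a division algebra.

[17, inf]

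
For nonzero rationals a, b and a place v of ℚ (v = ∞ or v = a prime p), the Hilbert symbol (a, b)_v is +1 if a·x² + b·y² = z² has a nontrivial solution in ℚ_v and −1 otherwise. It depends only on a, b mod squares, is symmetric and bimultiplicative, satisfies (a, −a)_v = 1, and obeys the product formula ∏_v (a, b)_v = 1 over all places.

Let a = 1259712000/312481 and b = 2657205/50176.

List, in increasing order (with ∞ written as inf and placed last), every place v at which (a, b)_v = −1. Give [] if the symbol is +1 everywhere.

[2, 3]

(a, b) ≡ (30, 5) mod (ℚ^×)²; places V = {2, 3, 5, 7, 13, 43, ∞}.
(a,b)_∞: sgn(30)=+, sgn(5)=+, so +1.
(a,b)_3: α=9, u≡1; β=12, v≡2 (mod 3); (1|3)=+1, (2|3)=-1; sign (−1)^0·+1^12·-1^9 = -1.
(a,b)_7: α=0, u≡1; β=-2, v≡6 (mod 7); (1|7)=+1, (6|7)=-1; sign (−1)^0·+1^-2·-1^0 = +1.
(a,b)_13: α=-2, u≡9; β=0, v≡2 (mod 13); (9|13)=+1, (2|13)=-1; sign (−1)^0·+1^0·-1^-2 = +1.
(a,b)_5: α=3, u≡1; β=1, v≡1 (mod 5); (1|5)=+1, (1|5)=+1; sign (−1)^0·+1^1·+1^3 = +1.
(a,b)_2: α=9, β=-10; u≡7, v≡5 (mod 8); ε(u)ε(v)=1·0, αω(v)=9·1, βω(u)=-10·0; sum ≡ 1  ⇒  -1.
(a,b)_43: α=-2, u≡30; β=0, v≡39 (mod 43); (30|43)=-1, (39|43)=-1; sign (−1)^0·-1^0·-1^-2 = +1.
Ram(30, 5) = {2, 3}; no ℚ_2-point on the conic.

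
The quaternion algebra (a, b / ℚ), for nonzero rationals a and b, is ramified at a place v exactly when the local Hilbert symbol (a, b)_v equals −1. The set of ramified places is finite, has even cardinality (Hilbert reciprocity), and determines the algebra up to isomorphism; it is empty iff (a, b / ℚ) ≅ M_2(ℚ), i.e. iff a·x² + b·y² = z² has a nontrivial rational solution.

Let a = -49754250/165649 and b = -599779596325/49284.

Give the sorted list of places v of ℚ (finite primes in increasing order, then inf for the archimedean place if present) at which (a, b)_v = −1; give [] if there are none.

(a, b) ≡ (-2730, -13) mod (ℚ^×)²; places V = {2, 3, 5, 7, 11, 13, 17, 19, 37, ∞}.
(a,b)_2: α=1, β=-2; u≡3, v≡3 (mod 8); ε(u)ε(v)=1·1, αω(v)=1·1, βω(u)=-2·1; sum ≡ 0  ⇒  +1.
(a,b)_37: α=-2, u≡2; β=-2, v≡5 (mod 37); (2|37)=-1, (5|37)=-1; sign (−1)^0·-1^-2·-1^-2 = +1.
(a,b)_17: α=0, u≡7; β=2, v≡13 (mod 17); (7|17)=-1, (13|17)=+1; sign (−1)^0·-1^2·+1^0 = +1.
(a,b)_11: α=-2, u≡3; β=0, v≡9 (mod 11); (3|11)=+1, (9|11)=+1; sign (−1)^0·+1^0·+1^-2 = +1.
(a,b)_7: α=1, u≡1; β=2, v≡4 (mod 7); (1|7)=+1, (4|7)=+1; sign (−1)^0·+1^2·+1^1 = +1.
(a,b)_5: α=3, u≡4; β=2, v≡3 (mod 5); (4|5)=+1, (3|5)=-1; sign (−1)^0·+1^2·-1^3 = -1.
(a,b)_13: α=1, u≡5; β=1, v≡10 (mod 13); (5|13)=-1, (10|13)=+1; sign (−1)^0·-1^1·+1^1 = -1.
(a,b)_3: α=7, u≡2; β=-2, v≡2 (mod 3); (2|3)=-1, (2|3)=-1; sign (−1)^0·-1^-2·-1^7 = -1.
(a,b)_19: α=0, u≡17; β=4, v≡6 (mod 19); (17|19)=+1, (6|19)=+1; sign (−1)^0·+1^4·+1^0 = +1.
(a,b)_∞: sgn(-2730)=−, sgn(-13)=−, so -1.
(-2730, -13 / ℚ) ramifies at {3, 5, 13, ∞}: a division algebra.

[3, 5, 13, inf]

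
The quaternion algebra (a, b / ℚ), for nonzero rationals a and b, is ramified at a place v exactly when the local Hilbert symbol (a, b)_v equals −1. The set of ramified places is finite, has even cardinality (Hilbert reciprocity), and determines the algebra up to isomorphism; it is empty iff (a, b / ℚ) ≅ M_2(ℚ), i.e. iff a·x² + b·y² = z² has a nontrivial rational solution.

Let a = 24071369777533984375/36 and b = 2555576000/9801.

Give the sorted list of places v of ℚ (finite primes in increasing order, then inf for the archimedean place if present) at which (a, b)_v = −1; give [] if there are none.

Mod squares: a ≡ 319447, b ≡ 1597235. Check v ∈ {∞, 2, 3, 5, 11, 17, 19, 23, 43}.
v=17: a=17^3·(≡14), b=17^1·(≡1) mod 17; (14|17)=-1, (1|17)=+1; (−1)^{3·1·8}·(-1)^1·(+1)^3 = -1.
v=11: a=11^0·(≡10), b=11^-2·(≡8) mod 11; (10|11)=-1, (8|11)=-1; (−1)^{0·-2·5}·(-1)^-2·(-1)^0 = +1.
v=3: a=3^-2·(≡1), b=3^-4·(≡2) mod 3; (1|3)=+1, (2|3)=-1; (−1)^{-2·-4·1}·(+1)^-4·(-1)^-2 = +1.
v=∞: 319447 > 0 and 1597235 > 0  ⇒  (a,b)_∞ = +1.
v=5: a=5^8·(≡2), b=5^3·(≡3) mod 5; (2|5)=-1, (3|5)=-1; (−1)^{8·3·2}·(-1)^3·(-1)^8 = -1.
v=23: a=23^1·(≡11), b=23^1·(≡4) mod 23; (11|23)=-1, (4|23)=+1; (−1)^{1·1·11}·(-1)^1·(+1)^1 = +1.
v=43: a=43^3·(≡20), b=43^1·(≡21) mod 43; (20|43)=-1, (21|43)=+1; (−1)^{3·1·21}·(-1)^1·(+1)^3 = +1.
v=2: v_2(a)=-2, v_2(b)=6; units ≡ 7, 3 (mod 8); ε·ε+αω+βω = 1·1+-2·1+6·0 ≡ 1  ⇒  (a,b)_2 = -1.
v=19: a=19^3·(≡1), b=19^1·(≡7) mod 19; (1|19)=+1, (7|19)=+1; (−1)^{3·1·9}·(+1)^1·(+1)^3 = -1.
Ram(319447, 1597235) = {2, 5, 17, 19}; no ℚ_2-point on the conic.

[2, 5, 17, 19]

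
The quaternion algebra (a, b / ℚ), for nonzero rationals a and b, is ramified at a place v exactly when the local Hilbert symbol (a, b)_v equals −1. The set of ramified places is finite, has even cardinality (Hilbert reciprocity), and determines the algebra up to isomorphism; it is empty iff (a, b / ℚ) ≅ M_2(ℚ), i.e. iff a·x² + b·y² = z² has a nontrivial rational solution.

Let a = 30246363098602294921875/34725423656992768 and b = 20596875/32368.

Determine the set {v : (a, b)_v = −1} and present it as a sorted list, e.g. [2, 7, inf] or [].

(a, b) ≡ (21, 1365) mod (ℚ^×)²; places V = {2, 3, 5, 7, 13, 17, ∞}.
(a,b)_13: α=8, u≡2; β=3, v≡12 (mod 13); (2|13)=-1, (12|13)=+1; sign (−1)^0·-1^3·+1^8 = -1.
(a,b)_5: α=16, u≡1; β=5, v≡2 (mod 5); (1|5)=+1, (2|5)=-1; sign (−1)^0·+1^5·-1^16 = +1.
(a,b)_3: α=5, u≡1; β=1, v≡2 (mod 3); (1|3)=+1, (2|3)=-1; sign (−1)^1·+1^1·-1^5 = +1.
(a,b)_2: α=-22, β=-4; u≡5, v≡5 (mod 8); ε(u)ε(v)=0·0, αω(v)=-22·1, βω(u)=-4·1; sum ≡ 0  ⇒  +1.
(a,b)_∞: sgn(21)=+, sgn(1365)=+, so +1.
(a,b)_17: α=-6, u≡1; β=-2, v≡10 (mod 17); (1|17)=+1, (10|17)=-1; sign (−1)^0·+1^-2·-1^-6 = +1.
(a,b)_7: α=-3, u≡5; β=-1, v≡3 (mod 7); (5|7)=-1, (3|7)=-1; sign (−1)^1·-1^-1·-1^-3 = -1.
(21, 1365 / ℚ) ramifies at {7, 13}: a division algebra.

[7, 13]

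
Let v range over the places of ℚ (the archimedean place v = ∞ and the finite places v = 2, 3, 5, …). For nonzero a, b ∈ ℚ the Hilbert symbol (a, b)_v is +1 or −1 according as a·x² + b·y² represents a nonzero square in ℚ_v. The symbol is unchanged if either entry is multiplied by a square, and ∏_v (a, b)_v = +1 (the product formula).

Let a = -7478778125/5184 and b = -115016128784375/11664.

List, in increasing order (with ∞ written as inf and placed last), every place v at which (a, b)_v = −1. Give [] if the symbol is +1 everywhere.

[13, inf]

Mod squares: a ≡ -5, b ≡ -455. Check v ∈ {∞, 2, 3, 5, 7, 13, 17}.
v=17: a=17^2·(≡11), b=17^2·(≡16) mod 17; (11|17)=-1, (16|17)=+1; (−1)^{2·2·8}·(-1)^2·(+1)^2 = +1.
v=∞: -5 < 0 and -455 < 0  ⇒  (a,b)_∞ = -1.
v=3: a=3^-4·(≡1), b=3^-6·(≡1) mod 3; (1|3)=+1, (1|3)=+1; (−1)^{-4·-6·1}·(+1)^-6·(+1)^-4 = +1.
v=7: a=7^2·(≡2), b=7^3·(≡3) mod 7; (2|7)=+1, (3|7)=-1; (−1)^{2·3·3}·(+1)^3·(-1)^2 = +1.
v=13: a=13^2·(≡11), b=13^5·(≡1) mod 13; (11|13)=-1, (1|13)=+1; (−1)^{2·5·6}·(-1)^5·(+1)^2 = -1.
v=2: v_2(a)=-6, v_2(b)=-4; units ≡ 3, 1 (mod 8); ε·ε+αω+βω = 1·0+-6·0+-4·1 ≡ 0  ⇒  (a,b)_2 = +1.
v=5: a=5^5·(≡4), b=5^5·(≡1) mod 5; (4|5)=+1, (1|5)=+1; (−1)^{5·5·2}·(+1)^5·(+1)^5 = +1.
(-5, -455 / ℚ) ramifies at {13, ∞}: a division algebra.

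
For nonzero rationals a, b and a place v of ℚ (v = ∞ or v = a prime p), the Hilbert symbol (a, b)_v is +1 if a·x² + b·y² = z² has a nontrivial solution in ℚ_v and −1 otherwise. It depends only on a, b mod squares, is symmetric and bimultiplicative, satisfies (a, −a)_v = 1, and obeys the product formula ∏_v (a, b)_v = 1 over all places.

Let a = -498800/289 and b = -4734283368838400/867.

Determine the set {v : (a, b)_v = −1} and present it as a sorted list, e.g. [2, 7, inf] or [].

Mod squares: a ≡ -1247, b ≡ -1427127. Check v ∈ {∞, 2, 3, 5, 13, 17, 23, 29, 37, 43}.
v=∞: -1247 < 0 and -1427127 < 0  ⇒  (a,b)_∞ = -1.
v=37: a=37^0·(≡11), b=37^1·(≡2) mod 37; (11|37)=+1, (2|37)=-1; (−1)^{0·1·18}·(+1)^1·(-1)^0 = +1.
v=23: a=23^0·(≡16), b=23^1·(≡7) mod 23; (16|23)=+1, (7|23)=-1; (−1)^{0·1·11}·(+1)^1·(-1)^0 = +1.
v=17: a=17^-2·(≡14), b=17^-2·(≡5) mod 17; (14|17)=-1, (5|17)=-1; (−1)^{-2·-2·8}·(-1)^-2·(-1)^-2 = +1.
v=3: a=3^0·(≡1), b=3^-1·(≡1) mod 3; (1|3)=+1, (1|3)=+1; (−1)^{0·-1·1}·(+1)^-1·(+1)^0 = +1.
v=2: v_2(a)=4, v_2(b)=8; units ≡ 1, 1 (mod 8); ε·ε+αω+βω = 0·0+4·0+8·0 ≡ 0  ⇒  (a,b)_2 = +1.
v=5: a=5^2·(≡2), b=5^2·(≡2) mod 5; (2|5)=-1, (2|5)=-1; (−1)^{2·2·2}·(-1)^2·(-1)^2 = +1.
v=29: a=29^1·(≡3), b=29^2·(≡27) mod 29; (3|29)=-1, (27|29)=-1; (−1)^{1·2·14}·(-1)^2·(-1)^1 = -1.
v=43: a=43^1·(≡35), b=43^3·(≡30) mod 43; (35|43)=+1, (30|43)=-1; (−1)^{1·3·21}·(+1)^3·(-1)^1 = +1.
v=13: a=13^0·(≡12), b=13^1·(≡11) mod 13; (12|13)=+1, (11|13)=-1; (−1)^{0·1·6}·(+1)^1·(-1)^0 = +1.
Ram(-1247, -1427127) = {29, ∞}; no ℚ_29-point on the conic.

[29, inf]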